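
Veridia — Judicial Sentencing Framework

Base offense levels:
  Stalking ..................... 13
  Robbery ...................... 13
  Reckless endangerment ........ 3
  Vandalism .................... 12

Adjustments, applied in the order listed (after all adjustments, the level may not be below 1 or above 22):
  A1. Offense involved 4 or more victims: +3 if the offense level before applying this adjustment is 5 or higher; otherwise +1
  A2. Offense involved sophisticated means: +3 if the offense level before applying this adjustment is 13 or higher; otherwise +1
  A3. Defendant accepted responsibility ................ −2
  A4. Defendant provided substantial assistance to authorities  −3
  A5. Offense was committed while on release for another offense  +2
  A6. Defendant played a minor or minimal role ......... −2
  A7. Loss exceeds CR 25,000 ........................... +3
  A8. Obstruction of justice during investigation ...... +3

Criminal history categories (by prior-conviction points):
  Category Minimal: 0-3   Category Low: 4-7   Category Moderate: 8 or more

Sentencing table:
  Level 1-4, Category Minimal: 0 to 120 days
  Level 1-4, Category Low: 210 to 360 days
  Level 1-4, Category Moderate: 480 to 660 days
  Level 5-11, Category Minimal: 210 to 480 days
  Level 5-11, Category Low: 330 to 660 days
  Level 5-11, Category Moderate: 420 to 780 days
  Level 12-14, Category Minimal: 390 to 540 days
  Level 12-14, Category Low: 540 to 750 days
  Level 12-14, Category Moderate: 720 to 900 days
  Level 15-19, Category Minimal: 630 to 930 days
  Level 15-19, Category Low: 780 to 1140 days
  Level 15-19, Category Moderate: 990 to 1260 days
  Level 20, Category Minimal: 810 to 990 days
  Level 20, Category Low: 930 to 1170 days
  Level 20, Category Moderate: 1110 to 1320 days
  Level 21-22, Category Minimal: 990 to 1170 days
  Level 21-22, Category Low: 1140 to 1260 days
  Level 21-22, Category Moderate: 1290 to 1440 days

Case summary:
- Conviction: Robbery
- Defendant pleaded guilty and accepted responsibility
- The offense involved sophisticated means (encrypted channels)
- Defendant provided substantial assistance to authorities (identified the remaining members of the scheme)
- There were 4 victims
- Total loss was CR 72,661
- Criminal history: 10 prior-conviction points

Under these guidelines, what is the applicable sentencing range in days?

Base offense level for robbery: 13.
A1 applies (level before this adjustment is 13 ≥ 5, so +3): 13 + 3 = 16.
A2 applies (level before this adjustment is 16 ≥ 13, so +3): 16 + 3 = 19.
A3 applies: 19 − 2 = 17.
A4 applies: 17 − 3 = 14.
A5 does not apply.
A6 does not apply.
A7 applies: 14 + 3 = 17.
Final offense level: 17.
Criminal history: 10 prior points → Category Moderate (8+).
Level 17 falls in the 15-19 band.
Grid: Level 15-19 × Category Moderate = 990-1260 days.

990-1260 days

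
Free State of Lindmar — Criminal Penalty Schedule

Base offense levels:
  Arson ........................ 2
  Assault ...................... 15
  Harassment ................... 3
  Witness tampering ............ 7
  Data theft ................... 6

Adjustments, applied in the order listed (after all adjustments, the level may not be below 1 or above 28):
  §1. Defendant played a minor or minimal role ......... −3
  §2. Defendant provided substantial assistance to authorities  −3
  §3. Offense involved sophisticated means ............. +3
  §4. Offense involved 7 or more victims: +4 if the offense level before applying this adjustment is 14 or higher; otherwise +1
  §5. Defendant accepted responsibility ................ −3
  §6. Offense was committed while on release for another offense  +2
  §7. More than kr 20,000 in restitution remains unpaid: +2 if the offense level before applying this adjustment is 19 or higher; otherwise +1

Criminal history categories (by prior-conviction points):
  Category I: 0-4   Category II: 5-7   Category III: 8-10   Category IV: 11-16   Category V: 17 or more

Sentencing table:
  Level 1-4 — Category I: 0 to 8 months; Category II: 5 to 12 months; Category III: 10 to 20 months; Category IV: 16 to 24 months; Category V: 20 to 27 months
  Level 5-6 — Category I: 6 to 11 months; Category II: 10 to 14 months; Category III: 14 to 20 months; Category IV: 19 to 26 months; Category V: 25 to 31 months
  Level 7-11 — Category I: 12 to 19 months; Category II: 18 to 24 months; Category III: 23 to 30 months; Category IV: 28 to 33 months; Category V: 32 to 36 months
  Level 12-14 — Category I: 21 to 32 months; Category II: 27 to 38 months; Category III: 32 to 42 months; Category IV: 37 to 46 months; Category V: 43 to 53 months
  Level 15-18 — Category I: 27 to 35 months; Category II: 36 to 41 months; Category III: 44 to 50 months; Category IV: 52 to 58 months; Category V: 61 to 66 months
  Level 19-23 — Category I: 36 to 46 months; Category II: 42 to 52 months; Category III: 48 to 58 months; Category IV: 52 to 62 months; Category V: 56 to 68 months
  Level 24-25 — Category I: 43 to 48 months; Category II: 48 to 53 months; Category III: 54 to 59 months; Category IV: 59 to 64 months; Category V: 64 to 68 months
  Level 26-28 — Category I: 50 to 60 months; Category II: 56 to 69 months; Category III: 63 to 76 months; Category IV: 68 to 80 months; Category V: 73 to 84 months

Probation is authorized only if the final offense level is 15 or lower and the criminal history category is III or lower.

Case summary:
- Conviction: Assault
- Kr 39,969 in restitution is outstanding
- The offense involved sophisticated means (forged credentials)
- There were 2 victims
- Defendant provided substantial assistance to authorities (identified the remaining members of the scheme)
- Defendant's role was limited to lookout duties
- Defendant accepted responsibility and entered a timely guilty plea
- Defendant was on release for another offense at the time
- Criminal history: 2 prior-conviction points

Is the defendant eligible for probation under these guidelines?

Yes

Base offense level for assault: 15.
§1 applies: 15 − 3 = 12.
§2 applies: 12 − 3 = 9.
§3 applies: 9 + 3 = 12.
§4 does not apply.
§5 applies: 12 − 3 = 9.
§6 applies: 9 + 2 = 11.
§7 applies (level before this adjustment is 11 < 19, so +1): 11 + 1 = 12.
Final offense level: 12.
Criminal history: 2 prior points → Category I (0-4).
Level 12 falls in the 12-14 band.
Grid: Level 12-14 × Category I = 21-32 months.
Probation check: level 12 ≤ 15 and category I ≤ III → eligible.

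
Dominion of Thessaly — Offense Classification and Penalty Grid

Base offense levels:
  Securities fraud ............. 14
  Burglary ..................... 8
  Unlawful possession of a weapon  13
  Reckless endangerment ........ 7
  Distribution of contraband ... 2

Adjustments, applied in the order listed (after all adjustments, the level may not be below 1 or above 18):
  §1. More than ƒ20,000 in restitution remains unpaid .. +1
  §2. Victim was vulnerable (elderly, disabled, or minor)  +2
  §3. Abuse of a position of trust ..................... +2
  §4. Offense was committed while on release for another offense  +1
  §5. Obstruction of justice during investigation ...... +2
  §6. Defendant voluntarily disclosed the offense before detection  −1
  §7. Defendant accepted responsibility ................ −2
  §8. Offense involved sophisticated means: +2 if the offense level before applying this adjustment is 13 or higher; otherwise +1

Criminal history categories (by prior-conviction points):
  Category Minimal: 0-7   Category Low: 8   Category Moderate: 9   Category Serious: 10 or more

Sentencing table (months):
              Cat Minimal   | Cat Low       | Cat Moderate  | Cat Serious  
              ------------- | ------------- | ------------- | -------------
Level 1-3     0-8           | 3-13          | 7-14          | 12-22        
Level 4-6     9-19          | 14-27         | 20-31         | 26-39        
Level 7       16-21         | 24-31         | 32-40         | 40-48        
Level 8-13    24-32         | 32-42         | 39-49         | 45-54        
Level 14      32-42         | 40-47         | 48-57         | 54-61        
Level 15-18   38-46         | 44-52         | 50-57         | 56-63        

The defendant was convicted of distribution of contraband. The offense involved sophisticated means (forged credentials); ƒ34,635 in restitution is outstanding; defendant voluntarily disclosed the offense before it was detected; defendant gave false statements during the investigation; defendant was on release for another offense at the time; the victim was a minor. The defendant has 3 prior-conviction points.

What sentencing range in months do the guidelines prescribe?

24-32 months

Base offense level for distribution of contraband: 2.
§1 applies: 2 + 1 = 3.
§2 applies: 3 + 2 = 5.
§4 applies: 5 + 1 = 6.
§5 applies: 6 + 2 = 8.
§6 applies: 8 − 1 = 7.
§8 applies (level before this adjustment is 7 < 13, so +1): 7 + 1 = 8.
Final offense level: 8.
Criminal history: 3 prior points → Category Minimal (0-7).
Level 8 falls in the 8-13 band.
Grid: Level 8-13 × Category Minimal = 24-32 months.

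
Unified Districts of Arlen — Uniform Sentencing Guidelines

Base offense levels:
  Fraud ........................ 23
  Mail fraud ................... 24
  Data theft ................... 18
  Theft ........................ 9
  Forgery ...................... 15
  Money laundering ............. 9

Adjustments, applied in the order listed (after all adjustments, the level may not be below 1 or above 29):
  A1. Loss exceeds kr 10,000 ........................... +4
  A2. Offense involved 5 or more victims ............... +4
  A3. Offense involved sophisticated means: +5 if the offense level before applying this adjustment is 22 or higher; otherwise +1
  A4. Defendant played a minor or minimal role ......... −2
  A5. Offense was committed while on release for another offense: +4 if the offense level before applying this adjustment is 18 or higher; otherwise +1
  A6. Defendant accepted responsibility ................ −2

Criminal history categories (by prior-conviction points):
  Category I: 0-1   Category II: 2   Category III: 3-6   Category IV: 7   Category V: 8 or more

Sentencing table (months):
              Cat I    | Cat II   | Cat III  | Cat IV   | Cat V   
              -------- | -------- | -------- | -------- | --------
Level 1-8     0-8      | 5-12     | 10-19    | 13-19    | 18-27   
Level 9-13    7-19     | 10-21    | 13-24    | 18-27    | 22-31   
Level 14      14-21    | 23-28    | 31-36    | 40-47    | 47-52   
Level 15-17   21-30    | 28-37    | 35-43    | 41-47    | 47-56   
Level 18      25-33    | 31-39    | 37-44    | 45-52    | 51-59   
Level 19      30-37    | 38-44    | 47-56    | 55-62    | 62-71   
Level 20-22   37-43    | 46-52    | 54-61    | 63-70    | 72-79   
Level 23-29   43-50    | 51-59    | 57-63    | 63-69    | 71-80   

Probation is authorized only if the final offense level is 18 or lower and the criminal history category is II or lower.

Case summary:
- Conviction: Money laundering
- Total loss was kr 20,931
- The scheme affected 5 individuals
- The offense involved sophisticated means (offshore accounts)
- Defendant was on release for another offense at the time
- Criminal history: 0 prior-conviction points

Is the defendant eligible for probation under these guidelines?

Base offense level for money laundering: 9.
A1 applies: 9 + 4 = 13.
A2 applies: 13 + 4 = 17.
A3 applies (level before this adjustment is 17 < 22, so +1): 17 + 1 = 18.
A4 does not apply.
A5 applies (level before this adjustment is 18 ≥ 18, so +4): 18 + 4 = 22.
Final offense level: 22.
Criminal history: 0 prior points → Category I (0-1).
Level 22 falls in the 20-22 band.
Grid: Level 20-22 × Category I = 37-43 months.
Probation check: level 22 > 18 and category I ≤ II → not eligible.

No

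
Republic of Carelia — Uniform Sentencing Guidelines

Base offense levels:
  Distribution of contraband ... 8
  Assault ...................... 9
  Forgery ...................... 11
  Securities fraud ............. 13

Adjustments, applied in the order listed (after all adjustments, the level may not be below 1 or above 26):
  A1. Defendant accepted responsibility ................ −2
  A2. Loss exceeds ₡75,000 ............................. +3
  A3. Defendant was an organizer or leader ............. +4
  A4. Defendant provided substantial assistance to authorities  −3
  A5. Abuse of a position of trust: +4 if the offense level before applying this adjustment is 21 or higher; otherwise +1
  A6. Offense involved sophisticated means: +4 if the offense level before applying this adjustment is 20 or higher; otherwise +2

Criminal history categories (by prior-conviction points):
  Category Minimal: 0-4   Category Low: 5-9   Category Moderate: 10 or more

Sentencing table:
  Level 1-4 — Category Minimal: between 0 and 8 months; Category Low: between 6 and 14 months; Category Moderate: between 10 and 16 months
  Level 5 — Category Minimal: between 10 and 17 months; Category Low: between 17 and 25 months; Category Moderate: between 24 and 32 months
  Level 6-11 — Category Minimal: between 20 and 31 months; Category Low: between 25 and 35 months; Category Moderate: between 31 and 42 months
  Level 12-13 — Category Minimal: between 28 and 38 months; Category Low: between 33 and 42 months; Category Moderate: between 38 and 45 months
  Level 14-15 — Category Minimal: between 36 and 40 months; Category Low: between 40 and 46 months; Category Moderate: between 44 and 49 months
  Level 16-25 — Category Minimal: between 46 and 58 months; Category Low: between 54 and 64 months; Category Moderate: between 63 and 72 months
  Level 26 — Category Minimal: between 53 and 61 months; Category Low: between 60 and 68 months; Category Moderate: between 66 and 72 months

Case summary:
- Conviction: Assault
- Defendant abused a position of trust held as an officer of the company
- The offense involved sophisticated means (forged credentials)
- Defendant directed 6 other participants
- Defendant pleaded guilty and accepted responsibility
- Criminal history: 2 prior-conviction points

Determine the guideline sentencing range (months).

Base offense level for assault: 9.
A1 applies: 9 − 2 = 7.
A3 applies: 7 + 4 = 11.
A5 applies (level before this adjustment is 11 < 21, so +1): 11 + 1 = 12.
A6 applies (level before this adjustment is 12 < 20, so +2): 12 + 2 = 14.
Final offense level: 14.
Criminal history: 2 prior points → Category Minimal (0-4).
Level 14 falls in the 14-15 band.
Grid: Level 14-15 × Category Minimal = 36-40 months.

36-40 months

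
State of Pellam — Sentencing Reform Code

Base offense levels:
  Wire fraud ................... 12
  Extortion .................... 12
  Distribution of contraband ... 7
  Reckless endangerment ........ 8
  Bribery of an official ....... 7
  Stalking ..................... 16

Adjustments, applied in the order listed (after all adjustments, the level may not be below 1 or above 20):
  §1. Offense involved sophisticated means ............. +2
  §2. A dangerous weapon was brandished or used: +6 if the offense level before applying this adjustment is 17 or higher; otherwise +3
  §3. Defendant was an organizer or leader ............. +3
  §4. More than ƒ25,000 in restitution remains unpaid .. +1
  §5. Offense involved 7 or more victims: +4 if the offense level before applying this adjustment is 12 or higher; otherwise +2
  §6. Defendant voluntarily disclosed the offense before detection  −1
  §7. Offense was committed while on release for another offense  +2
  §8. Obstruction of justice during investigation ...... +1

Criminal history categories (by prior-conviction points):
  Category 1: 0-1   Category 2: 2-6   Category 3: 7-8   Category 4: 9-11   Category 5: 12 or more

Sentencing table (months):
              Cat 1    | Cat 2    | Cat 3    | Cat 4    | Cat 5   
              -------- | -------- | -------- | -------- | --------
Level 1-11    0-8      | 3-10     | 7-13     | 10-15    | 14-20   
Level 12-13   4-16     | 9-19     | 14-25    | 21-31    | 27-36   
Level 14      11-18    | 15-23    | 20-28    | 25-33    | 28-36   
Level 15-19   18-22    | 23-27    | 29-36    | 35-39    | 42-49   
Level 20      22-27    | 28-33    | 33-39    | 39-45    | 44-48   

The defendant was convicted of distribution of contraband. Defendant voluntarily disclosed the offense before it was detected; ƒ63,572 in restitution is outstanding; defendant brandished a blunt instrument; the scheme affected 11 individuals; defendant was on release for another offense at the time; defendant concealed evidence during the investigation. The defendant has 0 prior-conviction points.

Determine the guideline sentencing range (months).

18-22 months

Base offense level for distribution of contraband: 7.
§1 does not apply.
§2 applies (level before this adjustment is 7 < 17, so +3): 7 + 3 = 10.
§3 does not apply.
§4 applies: 10 + 1 = 11.
§5 applies (level before this adjustment is 11 < 12, so +2): 11 + 2 = 13.
§6 applies: 13 − 1 = 12.
§7 applies: 12 + 2 = 14.
§8 applies: 14 + 1 = 15.
Final offense level: 15.
Criminal history: 0 prior points → Category 1 (0-1).
Level 15 falls in the 15-19 band.
Grid: Level 15-19 × Category 1 = 18-22 months.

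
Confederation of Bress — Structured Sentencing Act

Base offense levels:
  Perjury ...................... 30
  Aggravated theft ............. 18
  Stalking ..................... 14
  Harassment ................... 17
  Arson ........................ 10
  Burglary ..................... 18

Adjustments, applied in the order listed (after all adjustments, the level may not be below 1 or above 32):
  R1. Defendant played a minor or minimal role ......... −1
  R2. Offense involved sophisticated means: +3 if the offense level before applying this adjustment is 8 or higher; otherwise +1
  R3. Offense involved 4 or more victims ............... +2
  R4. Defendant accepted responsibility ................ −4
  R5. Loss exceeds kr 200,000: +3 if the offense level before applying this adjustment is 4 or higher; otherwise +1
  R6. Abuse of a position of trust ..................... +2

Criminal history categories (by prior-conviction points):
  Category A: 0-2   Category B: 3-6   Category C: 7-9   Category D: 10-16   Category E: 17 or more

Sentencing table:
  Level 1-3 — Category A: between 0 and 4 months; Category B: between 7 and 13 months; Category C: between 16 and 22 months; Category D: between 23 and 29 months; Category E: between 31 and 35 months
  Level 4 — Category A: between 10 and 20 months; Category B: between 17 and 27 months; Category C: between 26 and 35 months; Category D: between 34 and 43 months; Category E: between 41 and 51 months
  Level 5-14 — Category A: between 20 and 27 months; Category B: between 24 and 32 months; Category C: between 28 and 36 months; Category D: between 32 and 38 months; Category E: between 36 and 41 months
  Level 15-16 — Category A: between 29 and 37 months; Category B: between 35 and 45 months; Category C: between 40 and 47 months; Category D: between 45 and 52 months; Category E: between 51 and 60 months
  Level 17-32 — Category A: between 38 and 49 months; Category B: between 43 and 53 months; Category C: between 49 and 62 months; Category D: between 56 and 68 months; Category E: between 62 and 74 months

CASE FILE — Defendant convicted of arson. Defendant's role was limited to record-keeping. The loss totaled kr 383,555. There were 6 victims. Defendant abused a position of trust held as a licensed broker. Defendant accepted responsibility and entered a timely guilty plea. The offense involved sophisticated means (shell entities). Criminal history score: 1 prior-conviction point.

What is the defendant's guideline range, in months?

Base offense level for arson: 10.
R1 applies: 10 − 1 = 9.
R2 applies (level before this adjustment is 9 ≥ 8, so +3): 9 + 3 = 12.
R3 applies: 12 + 2 = 14.
R4 applies: 14 − 4 = 10.
R5 applies (level before this adjustment is 10 ≥ 4, so +3): 10 + 3 = 13.
R6 applies: 13 + 2 = 15.
Final offense level: 15.
Criminal history: 1 prior point → Category A (0-2).
Level 15 falls in the 15-16 band.
Grid: Level 15-16 × Category A = 29-37 months.

29-37 months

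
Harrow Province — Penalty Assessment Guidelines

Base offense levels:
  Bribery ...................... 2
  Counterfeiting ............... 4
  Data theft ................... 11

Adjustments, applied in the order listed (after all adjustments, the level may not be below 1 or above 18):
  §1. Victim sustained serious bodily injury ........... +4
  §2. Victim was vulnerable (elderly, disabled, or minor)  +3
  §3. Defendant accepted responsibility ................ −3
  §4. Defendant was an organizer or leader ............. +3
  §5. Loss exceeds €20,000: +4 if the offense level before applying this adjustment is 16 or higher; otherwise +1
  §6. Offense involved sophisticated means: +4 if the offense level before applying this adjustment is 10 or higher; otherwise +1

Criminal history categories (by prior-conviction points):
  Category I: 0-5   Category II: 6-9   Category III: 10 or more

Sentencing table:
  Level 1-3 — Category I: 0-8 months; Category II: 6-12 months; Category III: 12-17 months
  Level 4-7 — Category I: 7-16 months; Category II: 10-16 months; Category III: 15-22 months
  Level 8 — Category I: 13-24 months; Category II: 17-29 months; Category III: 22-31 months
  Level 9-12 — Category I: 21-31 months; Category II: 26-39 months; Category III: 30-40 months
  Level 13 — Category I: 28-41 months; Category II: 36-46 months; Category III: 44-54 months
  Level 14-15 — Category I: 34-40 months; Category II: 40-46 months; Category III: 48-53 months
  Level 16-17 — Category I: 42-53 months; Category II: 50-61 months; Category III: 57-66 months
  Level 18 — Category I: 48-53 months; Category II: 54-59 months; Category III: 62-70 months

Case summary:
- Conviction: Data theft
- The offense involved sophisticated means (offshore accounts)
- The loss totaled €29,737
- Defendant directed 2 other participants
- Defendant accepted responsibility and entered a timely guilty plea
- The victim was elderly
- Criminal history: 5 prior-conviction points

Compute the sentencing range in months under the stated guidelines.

Base offense level for data theft: 11.
§1 does not apply.
§2 applies: 11 + 3 = 14.
§3 applies: 14 − 3 = 11.
§4 applies: 11 + 3 = 14.
§5 applies (level before this adjustment is 14 < 16, so +1): 14 + 1 = 15.
§6 applies (level before this adjustment is 15 ≥ 10, so +4): 15 + 4 = 19.
Level 19 exceeds the maximum of 18; capped at 18.
Final offense level: 18.
Criminal history: 5 prior points → Category I (0-5).
Level 18 falls in the 18 band.
Grid: Level 18 × Category I = 48-53 months.

48-53 months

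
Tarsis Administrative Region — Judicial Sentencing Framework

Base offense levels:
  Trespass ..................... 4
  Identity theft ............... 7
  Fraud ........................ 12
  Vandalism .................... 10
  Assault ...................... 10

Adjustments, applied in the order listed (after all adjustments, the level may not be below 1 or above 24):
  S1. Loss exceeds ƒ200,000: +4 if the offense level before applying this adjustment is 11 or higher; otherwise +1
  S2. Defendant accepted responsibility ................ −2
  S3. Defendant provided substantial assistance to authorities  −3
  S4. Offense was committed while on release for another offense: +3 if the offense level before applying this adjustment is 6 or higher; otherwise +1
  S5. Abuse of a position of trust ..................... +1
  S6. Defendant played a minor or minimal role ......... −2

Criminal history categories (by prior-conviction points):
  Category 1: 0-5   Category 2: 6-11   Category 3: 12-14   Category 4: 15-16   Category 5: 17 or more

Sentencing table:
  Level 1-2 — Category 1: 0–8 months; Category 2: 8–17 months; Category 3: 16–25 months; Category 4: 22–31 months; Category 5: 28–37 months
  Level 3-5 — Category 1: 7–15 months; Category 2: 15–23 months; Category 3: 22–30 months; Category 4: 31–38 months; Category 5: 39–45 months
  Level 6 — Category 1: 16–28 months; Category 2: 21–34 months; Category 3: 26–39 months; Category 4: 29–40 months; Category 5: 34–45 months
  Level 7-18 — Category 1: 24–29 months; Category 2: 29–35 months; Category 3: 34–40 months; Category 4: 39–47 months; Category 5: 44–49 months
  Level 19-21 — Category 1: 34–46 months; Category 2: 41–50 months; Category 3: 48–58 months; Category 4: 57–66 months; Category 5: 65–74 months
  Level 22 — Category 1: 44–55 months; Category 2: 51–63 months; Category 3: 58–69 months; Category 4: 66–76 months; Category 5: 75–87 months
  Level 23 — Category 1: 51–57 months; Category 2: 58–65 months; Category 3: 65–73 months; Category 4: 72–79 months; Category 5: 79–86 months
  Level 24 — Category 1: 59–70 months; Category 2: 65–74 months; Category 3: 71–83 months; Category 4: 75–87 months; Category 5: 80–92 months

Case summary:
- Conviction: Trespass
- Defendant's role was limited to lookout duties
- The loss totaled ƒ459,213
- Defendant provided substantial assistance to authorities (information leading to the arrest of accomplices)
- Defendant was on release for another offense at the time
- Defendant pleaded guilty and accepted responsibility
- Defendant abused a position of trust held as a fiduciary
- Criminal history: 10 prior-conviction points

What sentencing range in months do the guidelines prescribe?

8-17 months

Base offense level for trespass: 4.
S1 applies (level before this adjustment is 4 < 11, so +1): 4 + 1 = 5.
S2 applies: 5 − 2 = 3.
S3 applies: 3 − 3 = 0.
S4 applies (level before this adjustment is 0 < 6, so +1): 0 + 1 = 1.
S5 applies: 1 + 1 = 2.
S6 applies: 2 − 2 = 0.
Level 0 is below the minimum of 1; floored at 1.
Final offense level: 1.
Criminal history: 10 prior points → Category 2 (6-11).
Level 1 falls in the 1-2 band.
Grid: Level 1-2 × Category 2 = 8-17 months.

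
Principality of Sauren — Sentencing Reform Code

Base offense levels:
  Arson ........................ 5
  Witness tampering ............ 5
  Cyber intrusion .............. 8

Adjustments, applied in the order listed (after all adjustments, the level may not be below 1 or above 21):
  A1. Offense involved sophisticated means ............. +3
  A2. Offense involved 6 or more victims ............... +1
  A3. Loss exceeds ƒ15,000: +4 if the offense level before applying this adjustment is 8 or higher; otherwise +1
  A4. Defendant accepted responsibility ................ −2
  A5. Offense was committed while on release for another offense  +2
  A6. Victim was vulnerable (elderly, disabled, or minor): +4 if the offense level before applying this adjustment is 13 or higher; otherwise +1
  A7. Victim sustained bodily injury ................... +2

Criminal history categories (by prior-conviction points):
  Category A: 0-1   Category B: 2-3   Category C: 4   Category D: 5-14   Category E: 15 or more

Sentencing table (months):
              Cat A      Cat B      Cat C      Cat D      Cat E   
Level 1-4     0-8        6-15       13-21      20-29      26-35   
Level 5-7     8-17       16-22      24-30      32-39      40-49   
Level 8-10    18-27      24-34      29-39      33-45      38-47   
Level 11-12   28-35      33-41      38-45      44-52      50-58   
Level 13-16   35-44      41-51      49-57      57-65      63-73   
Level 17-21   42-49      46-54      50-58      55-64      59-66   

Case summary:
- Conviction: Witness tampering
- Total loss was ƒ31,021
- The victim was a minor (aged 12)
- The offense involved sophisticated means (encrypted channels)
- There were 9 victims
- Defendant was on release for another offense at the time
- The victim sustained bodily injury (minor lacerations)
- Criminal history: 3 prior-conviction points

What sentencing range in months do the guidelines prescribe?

Base offense level for witness tampering: 5.
A1 applies: 5 + 3 = 8.
A2 applies: 8 + 1 = 9.
A3 applies (level before this adjustment is 9 ≥ 8, so +4): 9 + 4 = 13.
A5 applies: 13 + 2 = 15.
A6 applies (level before this adjustment is 15 ≥ 13, so +4): 15 + 4 = 19.
A7 applies: 19 + 2 = 21.
Final offense level: 21.
Criminal history: 3 prior points → Category B (2-3).
Level 21 falls in the 17-21 band.
Grid: Level 17-21 × Category B = 46-54 months.

46-54 months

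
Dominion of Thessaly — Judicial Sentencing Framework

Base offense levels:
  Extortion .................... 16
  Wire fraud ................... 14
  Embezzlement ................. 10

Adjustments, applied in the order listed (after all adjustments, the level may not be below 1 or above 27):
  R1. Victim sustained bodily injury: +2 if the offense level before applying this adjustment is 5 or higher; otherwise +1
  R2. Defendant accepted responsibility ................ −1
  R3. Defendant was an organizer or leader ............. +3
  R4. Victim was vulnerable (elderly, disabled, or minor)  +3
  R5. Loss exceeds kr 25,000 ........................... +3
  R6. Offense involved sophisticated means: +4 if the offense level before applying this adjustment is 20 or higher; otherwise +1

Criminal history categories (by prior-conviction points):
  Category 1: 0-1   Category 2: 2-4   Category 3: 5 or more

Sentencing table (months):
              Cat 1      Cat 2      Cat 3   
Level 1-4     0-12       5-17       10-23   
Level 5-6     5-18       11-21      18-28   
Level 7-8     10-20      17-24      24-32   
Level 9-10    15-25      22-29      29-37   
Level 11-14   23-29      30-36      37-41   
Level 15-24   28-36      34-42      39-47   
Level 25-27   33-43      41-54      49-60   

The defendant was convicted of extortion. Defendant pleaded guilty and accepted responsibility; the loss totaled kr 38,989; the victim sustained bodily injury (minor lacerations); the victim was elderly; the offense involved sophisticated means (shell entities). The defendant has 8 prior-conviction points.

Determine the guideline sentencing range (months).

49-60 months

Base offense level for extortion: 16.
R1 applies (level before this adjustment is 16 ≥ 5, so +2): 16 + 2 = 18.
R2 applies: 18 − 1 = 17.
R4 applies: 17 + 3 = 20.
R5 applies: 20 + 3 = 23.
R6 applies (level before this adjustment is 23 ≥ 20, so +4): 23 + 4 = 27.
Final offense level: 27.
Criminal history: 8 prior points → Category 3 (5+).
Level 27 falls in the 25-27 band.
Grid: Level 25-27 × Category 3 = 49-60 months.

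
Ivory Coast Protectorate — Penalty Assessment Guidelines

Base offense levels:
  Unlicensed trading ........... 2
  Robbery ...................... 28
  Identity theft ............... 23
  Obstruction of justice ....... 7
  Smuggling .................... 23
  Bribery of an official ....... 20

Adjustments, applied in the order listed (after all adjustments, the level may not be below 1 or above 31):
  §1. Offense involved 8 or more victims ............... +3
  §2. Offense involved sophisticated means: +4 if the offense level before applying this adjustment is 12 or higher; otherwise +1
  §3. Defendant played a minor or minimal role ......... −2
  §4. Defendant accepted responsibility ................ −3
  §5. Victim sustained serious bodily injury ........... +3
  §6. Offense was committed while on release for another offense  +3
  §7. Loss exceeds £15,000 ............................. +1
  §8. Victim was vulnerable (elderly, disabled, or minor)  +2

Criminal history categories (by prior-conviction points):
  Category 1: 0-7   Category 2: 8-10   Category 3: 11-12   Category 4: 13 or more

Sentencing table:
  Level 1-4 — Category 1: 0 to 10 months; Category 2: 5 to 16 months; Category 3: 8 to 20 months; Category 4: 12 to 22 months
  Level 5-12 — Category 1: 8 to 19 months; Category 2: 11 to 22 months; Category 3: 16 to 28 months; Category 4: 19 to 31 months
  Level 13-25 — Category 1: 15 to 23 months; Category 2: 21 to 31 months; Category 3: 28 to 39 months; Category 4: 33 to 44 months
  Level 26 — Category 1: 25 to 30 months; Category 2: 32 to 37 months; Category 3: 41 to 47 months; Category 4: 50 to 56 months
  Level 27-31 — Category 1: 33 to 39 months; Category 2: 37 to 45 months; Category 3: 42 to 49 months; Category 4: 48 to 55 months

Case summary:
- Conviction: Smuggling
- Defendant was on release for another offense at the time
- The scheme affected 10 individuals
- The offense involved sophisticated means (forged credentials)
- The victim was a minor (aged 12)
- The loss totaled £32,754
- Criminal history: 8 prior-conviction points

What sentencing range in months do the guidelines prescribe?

Base offense level for smuggling: 23.
§1 applies: 23 + 3 = 26.
§2 applies (level before this adjustment is 26 ≥ 12, so +4): 26 + 4 = 30.
§4 does not apply.
§6 applies: 30 + 3 = 33.
§7 applies: 33 + 1 = 34.
§8 applies: 34 + 2 = 36.
Level 36 exceeds the maximum of 31; capped at 31.
Final offense level: 31.
Criminal history: 8 prior points → Category 2 (8-10).
Level 31 falls in the 27-31 band.
Grid: Level 27-31 × Category 2 = 37-45 months.

37-45 months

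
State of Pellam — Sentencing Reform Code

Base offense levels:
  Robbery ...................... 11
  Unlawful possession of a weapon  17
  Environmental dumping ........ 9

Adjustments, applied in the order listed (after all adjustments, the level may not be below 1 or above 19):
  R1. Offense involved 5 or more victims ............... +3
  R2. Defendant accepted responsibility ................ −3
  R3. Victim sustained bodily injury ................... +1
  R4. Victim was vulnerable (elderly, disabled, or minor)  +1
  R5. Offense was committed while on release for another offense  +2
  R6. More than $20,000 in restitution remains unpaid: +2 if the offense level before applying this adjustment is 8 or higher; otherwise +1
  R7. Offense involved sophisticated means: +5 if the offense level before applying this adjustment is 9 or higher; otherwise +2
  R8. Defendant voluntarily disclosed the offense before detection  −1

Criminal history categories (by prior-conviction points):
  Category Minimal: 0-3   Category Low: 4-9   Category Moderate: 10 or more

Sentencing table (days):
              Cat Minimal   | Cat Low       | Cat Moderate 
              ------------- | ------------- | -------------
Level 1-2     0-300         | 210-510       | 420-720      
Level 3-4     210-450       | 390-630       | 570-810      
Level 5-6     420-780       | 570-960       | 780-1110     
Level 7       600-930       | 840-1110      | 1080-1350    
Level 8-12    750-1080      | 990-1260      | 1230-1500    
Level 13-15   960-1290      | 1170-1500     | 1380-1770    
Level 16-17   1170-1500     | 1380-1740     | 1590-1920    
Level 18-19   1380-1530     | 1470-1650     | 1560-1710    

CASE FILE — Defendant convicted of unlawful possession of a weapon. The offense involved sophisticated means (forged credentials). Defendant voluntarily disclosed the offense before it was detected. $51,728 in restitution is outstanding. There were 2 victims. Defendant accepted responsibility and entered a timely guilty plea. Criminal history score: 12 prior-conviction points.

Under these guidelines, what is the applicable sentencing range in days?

1560-1710 days

Base offense level for unlawful possession of a weapon: 17.
R2 applies: 17 − 3 = 14.
R3 does not apply.
R6 applies (level before this adjustment is 14 ≥ 8, so +2): 14 + 2 = 16.
R7 applies (level before this adjustment is 16 ≥ 9, so +5): 16 + 5 = 21.
R8 applies: 21 − 1 = 20.
Level 20 exceeds the maximum of 19; capped at 19.
Final offense level: 19.
Criminal history: 12 prior points → Category Moderate (10+).
Level 19 falls in the 18-19 band.
Grid: Level 18-19 × Category Moderate = 1560-1710 days.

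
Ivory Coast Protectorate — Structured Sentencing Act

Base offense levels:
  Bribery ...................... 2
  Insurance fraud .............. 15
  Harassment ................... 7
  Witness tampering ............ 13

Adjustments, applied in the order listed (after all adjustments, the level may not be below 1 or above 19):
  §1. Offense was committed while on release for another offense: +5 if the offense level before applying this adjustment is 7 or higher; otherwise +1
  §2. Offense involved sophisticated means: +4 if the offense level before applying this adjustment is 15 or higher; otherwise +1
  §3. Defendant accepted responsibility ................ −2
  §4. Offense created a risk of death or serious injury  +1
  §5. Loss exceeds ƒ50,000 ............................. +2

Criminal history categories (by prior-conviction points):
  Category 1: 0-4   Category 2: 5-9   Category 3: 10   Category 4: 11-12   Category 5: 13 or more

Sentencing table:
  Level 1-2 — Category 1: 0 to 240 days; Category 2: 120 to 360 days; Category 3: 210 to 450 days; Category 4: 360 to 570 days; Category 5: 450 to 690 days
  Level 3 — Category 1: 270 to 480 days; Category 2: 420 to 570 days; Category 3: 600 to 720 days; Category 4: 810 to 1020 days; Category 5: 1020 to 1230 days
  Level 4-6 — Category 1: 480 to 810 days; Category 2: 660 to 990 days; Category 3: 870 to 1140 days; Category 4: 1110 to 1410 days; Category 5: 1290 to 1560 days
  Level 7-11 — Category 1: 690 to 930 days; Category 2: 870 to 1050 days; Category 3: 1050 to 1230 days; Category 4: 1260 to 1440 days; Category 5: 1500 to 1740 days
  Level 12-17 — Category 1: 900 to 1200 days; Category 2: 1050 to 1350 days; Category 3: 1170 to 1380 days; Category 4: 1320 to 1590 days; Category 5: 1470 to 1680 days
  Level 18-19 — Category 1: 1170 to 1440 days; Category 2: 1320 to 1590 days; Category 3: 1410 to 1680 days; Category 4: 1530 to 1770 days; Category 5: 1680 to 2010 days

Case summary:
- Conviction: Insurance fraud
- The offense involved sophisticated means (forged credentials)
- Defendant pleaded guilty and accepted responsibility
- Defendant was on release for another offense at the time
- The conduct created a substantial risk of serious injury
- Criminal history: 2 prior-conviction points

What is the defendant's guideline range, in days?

1170-1440 days

Base offense level for insurance fraud: 15.
§1 applies (level before this adjustment is 15 ≥ 7, so +5): 15 + 5 = 20.
§2 applies (level before this adjustment is 20 ≥ 15, so +4): 20 + 4 = 24.
§3 applies: 24 − 2 = 22.
§4 applies: 22 + 1 = 23.
Level 23 exceeds the maximum of 19; capped at 19.
Final offense level: 19.
Criminal history: 2 prior points → Category 1 (0-4).
Level 19 falls in the 18-19 band.
Grid: Level 18-19 × Category 1 = 1170-1440 days.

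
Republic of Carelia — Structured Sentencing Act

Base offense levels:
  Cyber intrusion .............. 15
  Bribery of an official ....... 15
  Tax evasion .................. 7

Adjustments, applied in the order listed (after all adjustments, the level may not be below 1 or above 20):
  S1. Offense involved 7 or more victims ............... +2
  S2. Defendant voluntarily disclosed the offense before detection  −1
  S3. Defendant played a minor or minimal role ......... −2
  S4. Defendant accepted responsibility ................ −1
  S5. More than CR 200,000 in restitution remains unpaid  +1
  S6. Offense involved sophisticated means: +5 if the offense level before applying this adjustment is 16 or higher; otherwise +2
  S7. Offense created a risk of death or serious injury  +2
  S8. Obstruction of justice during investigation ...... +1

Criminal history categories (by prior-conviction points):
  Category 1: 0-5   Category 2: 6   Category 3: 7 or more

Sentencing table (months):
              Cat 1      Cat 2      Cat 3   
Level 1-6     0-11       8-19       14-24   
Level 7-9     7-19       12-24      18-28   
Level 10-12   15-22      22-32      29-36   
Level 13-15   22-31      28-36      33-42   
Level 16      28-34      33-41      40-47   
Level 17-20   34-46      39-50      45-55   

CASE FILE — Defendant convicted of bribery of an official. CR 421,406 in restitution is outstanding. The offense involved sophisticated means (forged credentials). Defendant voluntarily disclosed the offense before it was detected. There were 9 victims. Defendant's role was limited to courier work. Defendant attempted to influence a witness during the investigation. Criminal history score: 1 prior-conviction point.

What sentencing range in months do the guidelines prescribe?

Base offense level for bribery of an official: 15.
S1 applies: 15 + 2 = 17.
S2 applies: 17 − 1 = 16.
S3 applies: 16 − 2 = 14.
S5 applies: 14 + 1 = 15.
S6 applies (level before this adjustment is 15 < 16, so +2): 15 + 2 = 17.
S7 does not apply.
S8 applies: 17 + 1 = 18.
Final offense level: 18.
Criminal history: 1 prior point → Category 1 (0-5).
Level 18 falls in the 17-20 band.
Grid: Level 17-20 × Category 1 = 34-46 months.

34-46 months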